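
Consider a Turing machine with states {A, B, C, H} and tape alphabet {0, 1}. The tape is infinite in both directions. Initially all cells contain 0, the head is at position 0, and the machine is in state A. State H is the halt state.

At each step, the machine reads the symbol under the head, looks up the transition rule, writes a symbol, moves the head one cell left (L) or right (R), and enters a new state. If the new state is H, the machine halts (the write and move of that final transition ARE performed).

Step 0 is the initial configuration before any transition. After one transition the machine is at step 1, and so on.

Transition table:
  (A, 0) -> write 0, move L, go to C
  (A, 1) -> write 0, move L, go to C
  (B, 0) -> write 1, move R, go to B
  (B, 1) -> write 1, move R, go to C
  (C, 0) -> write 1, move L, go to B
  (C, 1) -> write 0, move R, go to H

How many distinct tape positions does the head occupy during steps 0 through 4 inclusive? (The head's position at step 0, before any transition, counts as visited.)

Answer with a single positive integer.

Answer: 3

Derivation:
Step 1: in state A at pos 0, read 0 -> (A,0)->write 0,move L,goto C. Now: state=C, head=-1, tape[-2..1]=0000 (head:  ^)
Step 2: in state C at pos -1, read 0 -> (C,0)->write 1,move L,goto B. Now: state=B, head=-2, tape[-3..1]=00100 (head:  ^)
Step 3: in state B at pos -2, read 0 -> (B,0)->write 1,move R,goto B. Now: state=B, head=-1, tape[-3..1]=01100 (head:   ^)
Step 4: in state B at pos -1, read 1 -> (B,1)->write 1,move R,goto C. Now: state=C, head=0, tape[-3..1]=01100 (head:    ^)
Head positions at steps 0..4: starting at 0, distinct positions visited = {-2, -1, 0} -> 3 position(s)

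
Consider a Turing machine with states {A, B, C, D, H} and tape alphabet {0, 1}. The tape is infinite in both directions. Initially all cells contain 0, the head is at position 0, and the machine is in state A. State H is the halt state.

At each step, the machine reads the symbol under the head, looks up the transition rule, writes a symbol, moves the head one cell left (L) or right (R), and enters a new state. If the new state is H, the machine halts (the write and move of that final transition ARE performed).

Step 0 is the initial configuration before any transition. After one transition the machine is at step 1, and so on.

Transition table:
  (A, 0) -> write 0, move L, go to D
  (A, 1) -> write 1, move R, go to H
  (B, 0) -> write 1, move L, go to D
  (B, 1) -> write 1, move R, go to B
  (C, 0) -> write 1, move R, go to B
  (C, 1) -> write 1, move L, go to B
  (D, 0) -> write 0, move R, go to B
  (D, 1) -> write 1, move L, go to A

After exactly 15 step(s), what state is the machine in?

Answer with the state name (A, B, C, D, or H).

Answer: D

Derivation:
Step 1: in state A at pos 0, read 0 -> (A,0)->write 0,move L,goto D. Now: state=D, head=-1, tape[-2..1]=0000 (head:  ^)
Step 2: in state D at pos -1, read 0 -> (D,0)->write 0,move R,goto B. Now: state=B, head=0, tape[-2..1]=0000 (head:   ^)
Step 3: in state B at pos 0, read 0 -> (B,0)->write 1,move L,goto D. Now: state=D, head=-1, tape[-2..1]=0010 (head:  ^)
Step 4: in state D at pos -1, read 0 -> (D,0)->write 0,move R,goto B. Now: state=B, head=0, tape[-2..1]=0010 (head:   ^)
Step 5: in state B at pos 0, read 1 -> (B,1)->write 1,move R,goto B. Now: state=B, head=1, tape[-2..2]=00100 (head:    ^)
Step 6: in state B at pos 1, read 0 -> (B,0)->write 1,move L,goto D. Now: state=D, head=0, tape[-2..2]=00110 (head:   ^)
Step 7: in state D at pos 0, read 1 -> (D,1)->write 1,move L,goto A. Now: state=A, head=-1, tape[-2..2]=00110 (head:  ^)
Step 8: in state A at pos -1, read 0 -> (A,0)->write 0,move L,goto D. Now: state=D, head=-2, tape[-3..2]=000110 (head:  ^)
Step 9: in state D at pos -2, read 0 -> (D,0)->write 0,move R,goto B. Now: state=B, head=-1, tape[-3..2]=000110 (head:   ^)
Step 10: in state B at pos -1, read 0 -> (B,0)->write 1,move L,goto D. Now: state=D, head=-2, tape[-3..2]=001110 (head:  ^)
Step 11: in state D at pos -2, read 0 -> (D,0)->write 0,move R,goto B. Now: state=B, head=-1, tape[-3..2]=001110 (head:   ^)
Step 12: in state B at pos -1, read 1 -> (B,1)->write 1,move R,goto B. Now: state=B, head=0, tape[-3..2]=001110 (head:    ^)
Step 13: in state B at pos 0, read 1 -> (B,1)->write 1,move R,goto B. Now: state=B, head=1, tape[-3..2]=001110 (head:     ^)
Step 14: in state B at pos 1, read 1 -> (B,1)->write 1,move R,goto B. Now: state=B, head=2, tape[-3..3]=0011100 (head:      ^)
Step 15: in state B at pos 2, read 0 -> (B,0)->write 1,move L,goto D. Now: state=D, head=1, tape[-3..3]=0011110 (head:     ^)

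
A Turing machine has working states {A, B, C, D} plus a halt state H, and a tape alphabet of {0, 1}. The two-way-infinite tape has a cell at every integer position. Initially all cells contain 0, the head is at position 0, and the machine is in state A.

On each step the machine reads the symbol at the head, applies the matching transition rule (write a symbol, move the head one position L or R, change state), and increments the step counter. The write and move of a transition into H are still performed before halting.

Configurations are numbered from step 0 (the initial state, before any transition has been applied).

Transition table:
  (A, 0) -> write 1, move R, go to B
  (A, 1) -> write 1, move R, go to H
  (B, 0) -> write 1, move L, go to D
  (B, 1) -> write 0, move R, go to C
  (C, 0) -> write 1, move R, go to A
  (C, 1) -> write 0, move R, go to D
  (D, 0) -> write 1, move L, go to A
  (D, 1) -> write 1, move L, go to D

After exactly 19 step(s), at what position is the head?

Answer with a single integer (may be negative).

Answer: 3

Derivation:
Step 1: in state A at pos 0, read 0 -> (A,0)->write 1,move R,goto B. Now: state=B, head=1, tape[-1..2]=0100 (head:   ^)
Step 2: in state B at pos 1, read 0 -> (B,0)->write 1,move L,goto D. Now: state=D, head=0, tape[-1..2]=0110 (head:  ^)
Step 3: in state D at pos 0, read 1 -> (D,1)->write 1,move L,goto D. Now: state=D, head=-1, tape[-2..2]=00110 (head:  ^)
Step 4: in state D at pos -1, read 0 -> (D,0)->write 1,move L,goto A. Now: state=A, head=-2, tape[-3..2]=001110 (head:  ^)
Step 5: in state A at pos -2, read 0 -> (A,0)->write 1,move R,goto B. Now: state=B, head=-1, tape[-3..2]=011110 (head:   ^)
Step 6: in state B at pos -1, read 1 -> (B,1)->write 0,move R,goto C. Now: state=C, head=0, tape[-3..2]=010110 (head:    ^)
Step 7: in state C at pos 0, read 1 -> (C,1)->write 0,move R,goto D. Now: state=D, head=1, tape[-3..2]=010010 (head:     ^)
Step 8: in state D at pos 1, read 1 -> (D,1)->write 1,move L,goto D. Now: state=D, head=0, tape[-3..2]=010010 (head:    ^)
Step 9: in state D at pos 0, read 0 -> (D,0)->write 1,move L,goto A. Now: state=A, head=-1, tape[-3..2]=010110 (head:   ^)
Step 10: in state A at pos -1, read 0 -> (A,0)->write 1,move R,goto B. Now: state=B, head=0, tape[-3..2]=011110 (head:    ^)
Step 11: in state B at pos 0, read 1 -> (B,1)->write 0,move R,goto C. Now: state=C, head=1, tape[-3..2]=011010 (head:     ^)
Step 12: in state C at pos 1, read 1 -> (C,1)->write 0,move R,goto D. Now: state=D, head=2, tape[-3..3]=0110000 (head:      ^)
Step 13: in state D at pos 2, read 0 -> (D,0)->write 1,move L,goto A. Now: state=A, head=1, tape[-3..3]=0110010 (head:     ^)
Step 14: in state A at pos 1, read 0 -> (A,0)->write 1,move R,goto B. Now: state=B, head=2, tape[-3..3]=0110110 (head:      ^)
Step 15: in state B at pos 2, read 1 -> (B,1)->write 0,move R,goto C. Now: state=C, head=3, tape[-3..4]=01101000 (head:       ^)
Step 16: in state C at pos 3, read 0 -> (C,0)->write 1,move R,goto A. Now: state=A, head=4, tape[-3..5]=011010100 (head:        ^)
Step 17: in state A at pos 4, read 0 -> (A,0)->write 1,move R,goto B. Now: state=B, head=5, tape[-3..6]=0110101100 (head:         ^)
Step 18: in state B at pos 5, read 0 -> (B,0)->write 1,move L,goto D. Now: state=D, head=4, tape[-3..6]=0110101110 (head:        ^)
Step 19: in state D at pos 4, read 1 -> (D,1)->write 1,move L,goto D. Now: state=D, head=3, tape[-3..6]=0110101110 (head:       ^)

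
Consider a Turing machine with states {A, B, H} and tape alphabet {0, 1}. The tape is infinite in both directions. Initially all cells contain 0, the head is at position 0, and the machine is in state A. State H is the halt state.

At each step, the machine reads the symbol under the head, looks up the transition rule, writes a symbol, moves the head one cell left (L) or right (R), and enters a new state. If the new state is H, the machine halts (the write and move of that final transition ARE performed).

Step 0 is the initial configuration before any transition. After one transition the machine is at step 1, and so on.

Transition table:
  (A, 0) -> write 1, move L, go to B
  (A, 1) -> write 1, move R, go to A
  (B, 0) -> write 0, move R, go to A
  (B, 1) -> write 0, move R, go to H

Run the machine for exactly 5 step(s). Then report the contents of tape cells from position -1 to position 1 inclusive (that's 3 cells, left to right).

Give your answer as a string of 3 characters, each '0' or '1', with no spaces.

Step 1: in state A at pos 0, read 0 -> (A,0)->write 1,move L,goto B. Now: state=B, head=-1, tape[-2..1]=0010 (head:  ^)
Step 2: in state B at pos -1, read 0 -> (B,0)->write 0,move R,goto A. Now: state=A, head=0, tape[-2..1]=0010 (head:   ^)
Step 3: in state A at pos 0, read 1 -> (A,1)->write 1,move R,goto A. Now: state=A, head=1, tape[-2..2]=00100 (head:    ^)
Step 4: in state A at pos 1, read 0 -> (A,0)->write 1,move L,goto B. Now: state=B, head=0, tape[-2..2]=00110 (head:   ^)
Step 5: in state B at pos 0, read 1 -> (B,1)->write 0,move R,goto H. Now: state=H, head=1, tape[-2..2]=00010 (head:    ^)

Answer: 001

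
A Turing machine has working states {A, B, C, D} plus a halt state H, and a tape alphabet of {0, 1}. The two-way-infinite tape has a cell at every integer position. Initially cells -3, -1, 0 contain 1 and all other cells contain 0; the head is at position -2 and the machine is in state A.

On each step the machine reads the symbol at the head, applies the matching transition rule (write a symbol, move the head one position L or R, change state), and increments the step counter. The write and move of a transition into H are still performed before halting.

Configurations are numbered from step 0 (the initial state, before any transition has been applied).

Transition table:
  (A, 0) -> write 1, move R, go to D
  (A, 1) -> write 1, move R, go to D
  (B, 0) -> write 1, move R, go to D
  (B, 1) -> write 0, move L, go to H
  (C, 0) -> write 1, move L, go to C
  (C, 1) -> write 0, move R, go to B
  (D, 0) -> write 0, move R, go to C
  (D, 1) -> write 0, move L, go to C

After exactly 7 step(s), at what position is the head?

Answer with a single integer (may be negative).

Step 1: in state A at pos -2, read 0 -> (A,0)->write 1,move R,goto D. Now: state=D, head=-1, tape[-4..1]=011110 (head:    ^)
Step 2: in state D at pos -1, read 1 -> (D,1)->write 0,move L,goto C. Now: state=C, head=-2, tape[-4..1]=011010 (head:   ^)
Step 3: in state C at pos -2, read 1 -> (C,1)->write 0,move R,goto B. Now: state=B, head=-1, tape[-4..1]=010010 (head:    ^)
Step 4: in state B at pos -1, read 0 -> (B,0)->write 1,move R,goto D. Now: state=D, head=0, tape[-4..1]=010110 (head:     ^)
Step 5: in state D at pos 0, read 1 -> (D,1)->write 0,move L,goto C. Now: state=C, head=-1, tape[-4..1]=010100 (head:    ^)
Step 6: in state C at pos -1, read 1 -> (C,1)->write 0,move R,goto B. Now: state=B, head=0, tape[-4..1]=010000 (head:     ^)
Step 7: in state B at pos 0, read 0 -> (B,0)->write 1,move R,goto D. Now: state=D, head=1, tape[-4..2]=0100100 (head:      ^)

Answer: 1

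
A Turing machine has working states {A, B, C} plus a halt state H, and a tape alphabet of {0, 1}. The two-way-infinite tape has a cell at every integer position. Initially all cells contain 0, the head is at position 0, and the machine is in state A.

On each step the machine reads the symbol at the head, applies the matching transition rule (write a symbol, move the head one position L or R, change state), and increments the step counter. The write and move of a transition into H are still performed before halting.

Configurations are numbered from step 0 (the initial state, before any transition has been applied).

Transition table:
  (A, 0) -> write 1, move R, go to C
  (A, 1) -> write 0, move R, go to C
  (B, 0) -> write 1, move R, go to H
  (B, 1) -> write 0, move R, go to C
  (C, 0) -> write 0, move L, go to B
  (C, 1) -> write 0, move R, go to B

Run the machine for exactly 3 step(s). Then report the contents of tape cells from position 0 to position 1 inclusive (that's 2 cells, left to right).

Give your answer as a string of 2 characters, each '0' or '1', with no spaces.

Step 1: in state A at pos 0, read 0 -> (A,0)->write 1,move R,goto C. Now: state=C, head=1, tape[-1..2]=0100 (head:   ^)
Step 2: in state C at pos 1, read 0 -> (C,0)->write 0,move L,goto B. Now: state=B, head=0, tape[-1..2]=0100 (head:  ^)
Step 3: in state B at pos 0, read 1 -> (B,1)->write 0,move R,goto C. Now: state=C, head=1, tape[-1..2]=0000 (head:   ^)

Answer: 00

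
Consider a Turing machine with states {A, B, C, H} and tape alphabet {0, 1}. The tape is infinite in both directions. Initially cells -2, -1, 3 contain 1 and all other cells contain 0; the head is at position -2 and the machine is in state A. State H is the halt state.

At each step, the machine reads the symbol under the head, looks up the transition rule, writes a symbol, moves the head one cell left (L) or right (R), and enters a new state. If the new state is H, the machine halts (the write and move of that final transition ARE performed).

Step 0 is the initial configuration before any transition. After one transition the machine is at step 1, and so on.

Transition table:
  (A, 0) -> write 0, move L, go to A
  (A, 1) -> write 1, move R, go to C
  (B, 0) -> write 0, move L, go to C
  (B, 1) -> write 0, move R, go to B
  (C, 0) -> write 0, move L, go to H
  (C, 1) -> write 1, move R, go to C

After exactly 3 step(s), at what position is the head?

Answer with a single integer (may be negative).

Answer: -1

Derivation:
Step 1: in state A at pos -2, read 1 -> (A,1)->write 1,move R,goto C. Now: state=C, head=-1, tape[-3..4]=01100010 (head:   ^)
Step 2: in state C at pos -1, read 1 -> (C,1)->write 1,move R,goto C. Now: state=C, head=0, tape[-3..4]=01100010 (head:    ^)
Step 3: in state C at pos 0, read 0 -> (C,0)->write 0,move L,goto H. Now: state=H, head=-1, tape[-3..4]=01100010 (head:   ^)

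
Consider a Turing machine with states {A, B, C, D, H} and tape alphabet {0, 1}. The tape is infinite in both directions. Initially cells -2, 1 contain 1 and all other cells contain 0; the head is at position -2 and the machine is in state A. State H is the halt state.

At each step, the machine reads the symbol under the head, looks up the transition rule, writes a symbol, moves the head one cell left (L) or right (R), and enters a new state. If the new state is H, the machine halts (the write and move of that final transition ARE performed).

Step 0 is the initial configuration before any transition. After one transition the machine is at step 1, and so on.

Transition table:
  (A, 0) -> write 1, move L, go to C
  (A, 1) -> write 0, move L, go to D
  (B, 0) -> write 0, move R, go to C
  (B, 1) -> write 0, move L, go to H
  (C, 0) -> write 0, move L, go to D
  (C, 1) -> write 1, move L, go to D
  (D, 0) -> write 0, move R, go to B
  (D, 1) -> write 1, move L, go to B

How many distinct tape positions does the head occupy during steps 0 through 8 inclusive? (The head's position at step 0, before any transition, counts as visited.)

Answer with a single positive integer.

Step 1: in state A at pos -2, read 1 -> (A,1)->write 0,move L,goto D. Now: state=D, head=-3, tape[-4..2]=0000010 (head:  ^)
Step 2: in state D at pos -3, read 0 -> (D,0)->write 0,move R,goto B. Now: state=B, head=-2, tape[-4..2]=0000010 (head:   ^)
Step 3: in state B at pos -2, read 0 -> (B,0)->write 0,move R,goto C. Now: state=C, head=-1, tape[-4..2]=0000010 (head:    ^)
Step 4: in state C at pos -1, read 0 -> (C,0)->write 0,move L,goto D. Now: state=D, head=-2, tape[-4..2]=0000010 (head:   ^)
Step 5: in state D at pos -2, read 0 -> (D,0)->write 0,move R,goto B. Now: state=B, head=-1, tape[-4..2]=0000010 (head:    ^)
Step 6: in state B at pos -1, read 0 -> (B,0)->write 0,move R,goto C. Now: state=C, head=0, tape[-4..2]=0000010 (head:     ^)
Step 7: in state C at pos 0, read 0 -> (C,0)->write 0,move L,goto D. Now: state=D, head=-1, tape[-4..2]=0000010 (head:    ^)
Step 8: in state D at pos -1, read 0 -> (D,0)->write 0,move R,goto B. Now: state=B, head=0, tape[-4..2]=0000010 (head:     ^)
Head positions at steps 0..8: starting at -2, distinct positions visited = {-3, -2, -1, 0} -> 4 position(s)

Answer: 4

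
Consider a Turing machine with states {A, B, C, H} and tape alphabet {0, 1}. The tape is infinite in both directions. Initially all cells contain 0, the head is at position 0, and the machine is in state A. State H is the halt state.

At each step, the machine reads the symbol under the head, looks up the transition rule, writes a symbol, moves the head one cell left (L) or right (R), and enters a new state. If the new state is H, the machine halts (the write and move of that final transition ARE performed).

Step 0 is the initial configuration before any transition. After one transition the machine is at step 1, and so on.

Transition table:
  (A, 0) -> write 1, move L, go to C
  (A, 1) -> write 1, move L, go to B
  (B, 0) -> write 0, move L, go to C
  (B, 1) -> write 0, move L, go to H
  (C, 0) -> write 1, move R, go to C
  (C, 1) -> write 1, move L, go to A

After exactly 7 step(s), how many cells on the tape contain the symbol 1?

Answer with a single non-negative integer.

Answer: 4

Derivation:
Step 1: in state A at pos 0, read 0 -> (A,0)->write 1,move L,goto C. Now: state=C, head=-1, tape[-2..1]=0010 (head:  ^)
Step 2: in state C at pos -1, read 0 -> (C,0)->write 1,move R,goto C. Now: state=C, head=0, tape[-2..1]=0110 (head:   ^)
Step 3: in state C at pos 0, read 1 -> (C,1)->write 1,move L,goto A. Now: state=A, head=-1, tape[-2..1]=0110 (head:  ^)
Step 4: in state A at pos -1, read 1 -> (A,1)->write 1,move L,goto B. Now: state=B, head=-2, tape[-3..1]=00110 (head:  ^)
Step 5: in state B at pos -2, read 0 -> (B,0)->write 0,move L,goto C. Now: state=C, head=-3, tape[-4..1]=000110 (head:  ^)
Step 6: in state C at pos -3, read 0 -> (C,0)->write 1,move R,goto C. Now: state=C, head=-2, tape[-4..1]=010110 (head:   ^)
Step 7: in state C at pos -2, read 0 -> (C,0)->write 1,move R,goto C. Now: state=C, head=-1, tape[-4..1]=011110 (head:    ^)
Cells containing 1 after step 7: {-3, -2, -1, 0} -> 4 cell(s)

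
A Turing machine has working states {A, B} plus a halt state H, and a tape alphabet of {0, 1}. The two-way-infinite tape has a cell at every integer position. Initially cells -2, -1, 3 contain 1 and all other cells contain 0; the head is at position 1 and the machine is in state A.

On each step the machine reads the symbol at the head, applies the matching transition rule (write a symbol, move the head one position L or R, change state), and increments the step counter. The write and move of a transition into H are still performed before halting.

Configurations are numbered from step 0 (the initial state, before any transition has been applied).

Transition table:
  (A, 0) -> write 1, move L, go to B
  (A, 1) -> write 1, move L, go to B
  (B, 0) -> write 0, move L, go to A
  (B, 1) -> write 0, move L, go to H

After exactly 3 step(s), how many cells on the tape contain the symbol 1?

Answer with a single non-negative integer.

Answer: 4

Derivation:
Step 1: in state A at pos 1, read 0 -> (A,0)->write 1,move L,goto B. Now: state=B, head=0, tape[-3..4]=01101010 (head:    ^)
Step 2: in state B at pos 0, read 0 -> (B,0)->write 0,move L,goto A. Now: state=A, head=-1, tape[-3..4]=01101010 (head:   ^)
Step 3: in state A at pos -1, read 1 -> (A,1)->write 1,move L,goto B. Now: state=B, head=-2, tape[-3..4]=01101010 (head:  ^)
Cells containing 1 after step 3: {-2, -1, 1, 3} -> 4 cell(s)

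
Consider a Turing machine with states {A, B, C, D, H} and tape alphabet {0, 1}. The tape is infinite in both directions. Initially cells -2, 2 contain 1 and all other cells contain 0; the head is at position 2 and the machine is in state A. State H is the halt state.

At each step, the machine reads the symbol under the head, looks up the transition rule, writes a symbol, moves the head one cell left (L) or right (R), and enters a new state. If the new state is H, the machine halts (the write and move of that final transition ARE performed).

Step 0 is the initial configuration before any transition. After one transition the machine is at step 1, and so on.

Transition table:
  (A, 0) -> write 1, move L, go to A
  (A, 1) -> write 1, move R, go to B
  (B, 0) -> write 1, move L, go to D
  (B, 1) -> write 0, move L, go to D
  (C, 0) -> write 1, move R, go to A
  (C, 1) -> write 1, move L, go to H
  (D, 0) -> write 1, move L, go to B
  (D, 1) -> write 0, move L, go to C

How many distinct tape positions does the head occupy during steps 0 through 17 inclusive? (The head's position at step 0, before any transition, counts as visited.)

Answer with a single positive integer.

Answer: 5

Derivation:
Step 1: in state A at pos 2, read 1 -> (A,1)->write 1,move R,goto B. Now: state=B, head=3, tape[-3..4]=01000100 (head:       ^)
Step 2: in state B at pos 3, read 0 -> (B,0)->write 1,move L,goto D. Now: state=D, head=2, tape[-3..4]=01000110 (head:      ^)
Step 3: in state D at pos 2, read 1 -> (D,1)->write 0,move L,goto C. Now: state=C, head=1, tape[-3..4]=01000010 (head:     ^)
Step 4: in state C at pos 1, read 0 -> (C,0)->write 1,move R,goto A. Now: state=A, head=2, tape[-3..4]=01001010 (head:      ^)
Step 5: in state A at pos 2, read 0 -> (A,0)->write 1,move L,goto A. Now: state=A, head=1, tape[-3..4]=01001110 (head:     ^)
Step 6: in state A at pos 1, read 1 -> (A,1)->write 1,move R,goto B. Now: state=B, head=2, tape[-3..4]=01001110 (head:      ^)
Step 7: in state B at pos 2, read 1 -> (B,1)->write 0,move L,goto D. Now: state=D, head=1, tape[-3..4]=01001010 (head:     ^)
Step 8: in state D at pos 1, read 1 -> (D,1)->write 0,move L,goto C. Now: state=C, head=0, tape[-3..4]=01000010 (head:    ^)
Step 9: in state C at pos 0, read 0 -> (C,0)->write 1,move R,goto A. Now: state=A, head=1, tape[-3..4]=01010010 (head:     ^)
Step 10: in state A at pos 1, read 0 -> (A,0)->write 1,move L,goto A. Now: state=A, head=0, tape[-3..4]=01011010 (head:    ^)
Step 11: in state A at pos 0, read 1 -> (A,1)->write 1,move R,goto B. Now: state=B, head=1, tape[-3..4]=01011010 (head:     ^)
Step 12: in state B at pos 1, read 1 -> (B,1)->write 0,move L,goto D. Now: state=D, head=0, tape[-3..4]=01010010 (head:    ^)
Step 13: in state D at pos 0, read 1 -> (D,1)->write 0,move L,goto C. Now: state=C, head=-1, tape[-3..4]=01000010 (head:   ^)
Step 14: in state C at pos -1, read 0 -> (C,0)->write 1,move R,goto A. Now: state=A, head=0, tape[-3..4]=01100010 (head:    ^)
Step 15: in state A at pos 0, read 0 -> (A,0)->write 1,move L,goto A. Now: state=A, head=-1, tape[-3..4]=01110010 (head:   ^)
Step 16: in state A at pos -1, read 1 -> (A,1)->write 1,move R,goto B. Now: state=B, head=0, tape[-3..4]=01110010 (head:    ^)
Step 17: in state B at pos 0, read 1 -> (B,1)->write 0,move L,goto D. Now: state=D, head=-1, tape[-3..4]=01100010 (head:   ^)
Head positions at steps 0..17: starting at 2, distinct positions visited = {-1, 0, 1, 2, 3} -> 5 position(s)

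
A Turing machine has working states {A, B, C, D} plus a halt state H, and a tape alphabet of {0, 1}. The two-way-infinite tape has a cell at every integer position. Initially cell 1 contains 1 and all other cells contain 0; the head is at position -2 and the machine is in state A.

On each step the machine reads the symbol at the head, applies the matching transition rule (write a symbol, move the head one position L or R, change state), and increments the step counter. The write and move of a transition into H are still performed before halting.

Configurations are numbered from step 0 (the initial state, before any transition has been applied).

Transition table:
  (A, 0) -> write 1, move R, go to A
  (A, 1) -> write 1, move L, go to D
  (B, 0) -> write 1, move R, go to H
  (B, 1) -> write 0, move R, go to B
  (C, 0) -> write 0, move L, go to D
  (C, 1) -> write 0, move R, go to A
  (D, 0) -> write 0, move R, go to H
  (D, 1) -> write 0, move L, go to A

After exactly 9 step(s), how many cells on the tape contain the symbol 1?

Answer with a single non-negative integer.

Answer: 4

Derivation:
Step 1: in state A at pos -2, read 0 -> (A,0)->write 1,move R,goto A. Now: state=A, head=-1, tape[-3..2]=010010 (head:   ^)
Step 2: in state A at pos -1, read 0 -> (A,0)->write 1,move R,goto A. Now: state=A, head=0, tape[-3..2]=011010 (head:    ^)
Step 3: in state A at pos 0, read 0 -> (A,0)->write 1,move R,goto A. Now: state=A, head=1, tape[-3..2]=011110 (head:     ^)
Step 4: in state A at pos 1, read 1 -> (A,1)->write 1,move L,goto D. Now: state=D, head=0, tape[-3..2]=011110 (head:    ^)
Step 5: in state D at pos 0, read 1 -> (D,1)->write 0,move L,goto A. Now: state=A, head=-1, tape[-3..2]=011010 (head:   ^)
Step 6: in state A at pos -1, read 1 -> (A,1)->write 1,move L,goto D. Now: state=D, head=-2, tape[-3..2]=011010 (head:  ^)
Step 7: in state D at pos -2, read 1 -> (D,1)->write 0,move L,goto A. Now: state=A, head=-3, tape[-4..2]=0001010 (head:  ^)
Step 8: in state A at pos -3, read 0 -> (A,0)->write 1,move R,goto A. Now: state=A, head=-2, tape[-4..2]=0101010 (head:   ^)
Step 9: in state A at pos -2, read 0 -> (A,0)->write 1,move R,goto A. Now: state=A, head=-1, tape[-4..2]=0111010 (head:    ^)
Cells containing 1 after step 9: {-3, -2, -1, 1} -> 4 cell(s)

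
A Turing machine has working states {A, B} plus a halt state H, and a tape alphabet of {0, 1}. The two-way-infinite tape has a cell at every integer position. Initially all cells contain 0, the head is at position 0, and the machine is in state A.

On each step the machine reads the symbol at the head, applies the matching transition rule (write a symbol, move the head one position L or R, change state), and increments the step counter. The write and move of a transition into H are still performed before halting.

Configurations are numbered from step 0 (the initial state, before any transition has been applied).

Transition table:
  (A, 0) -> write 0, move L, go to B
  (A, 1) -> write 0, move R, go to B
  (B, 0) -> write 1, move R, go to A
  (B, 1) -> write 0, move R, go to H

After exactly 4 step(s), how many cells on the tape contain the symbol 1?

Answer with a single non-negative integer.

Step 1: in state A at pos 0, read 0 -> (A,0)->write 0,move L,goto B. Now: state=B, head=-1, tape[-2..1]=0000 (head:  ^)
Step 2: in state B at pos -1, read 0 -> (B,0)->write 1,move R,goto A. Now: state=A, head=0, tape[-2..1]=0100 (head:   ^)
Step 3: in state A at pos 0, read 0 -> (A,0)->write 0,move L,goto B. Now: state=B, head=-1, tape[-2..1]=0100 (head:  ^)
Step 4: in state B at pos -1, read 1 -> (B,1)->write 0,move R,goto H. Now: state=H, head=0, tape[-2..1]=0000 (head:   ^)
No cell contains 1 after step 4 -> 0 cell(s)

Answer: 0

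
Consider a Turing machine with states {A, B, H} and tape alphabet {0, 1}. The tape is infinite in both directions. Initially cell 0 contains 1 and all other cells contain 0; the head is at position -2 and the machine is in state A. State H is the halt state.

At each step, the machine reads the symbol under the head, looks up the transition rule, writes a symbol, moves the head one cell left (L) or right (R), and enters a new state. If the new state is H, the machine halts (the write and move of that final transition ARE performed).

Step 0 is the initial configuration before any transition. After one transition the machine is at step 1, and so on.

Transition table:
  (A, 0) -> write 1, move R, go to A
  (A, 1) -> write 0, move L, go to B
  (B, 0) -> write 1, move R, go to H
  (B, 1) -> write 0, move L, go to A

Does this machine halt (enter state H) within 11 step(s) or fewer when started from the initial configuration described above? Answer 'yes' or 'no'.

Step 1: in state A at pos -2, read 0 -> (A,0)->write 1,move R,goto A. Now: state=A, head=-1, tape[-3..1]=01010 (head:   ^)
Step 2: in state A at pos -1, read 0 -> (A,0)->write 1,move R,goto A. Now: state=A, head=0, tape[-3..1]=01110 (head:    ^)
Step 3: in state A at pos 0, read 1 -> (A,1)->write 0,move L,goto B. Now: state=B, head=-1, tape[-3..1]=01100 (head:   ^)
Step 4: in state B at pos -1, read 1 -> (B,1)->write 0,move L,goto A. Now: state=A, head=-2, tape[-3..1]=01000 (head:  ^)
Step 5: in state A at pos -2, read 1 -> (A,1)->write 0,move L,goto B. Now: state=B, head=-3, tape[-4..1]=000000 (head:  ^)
Step 6: in state B at pos -3, read 0 -> (B,0)->write 1,move R,goto H. Now: state=H, head=-2, tape[-4..1]=010000 (head:   ^)
State H reached at step 6; 6 <= 11 -> yes

Answer: yes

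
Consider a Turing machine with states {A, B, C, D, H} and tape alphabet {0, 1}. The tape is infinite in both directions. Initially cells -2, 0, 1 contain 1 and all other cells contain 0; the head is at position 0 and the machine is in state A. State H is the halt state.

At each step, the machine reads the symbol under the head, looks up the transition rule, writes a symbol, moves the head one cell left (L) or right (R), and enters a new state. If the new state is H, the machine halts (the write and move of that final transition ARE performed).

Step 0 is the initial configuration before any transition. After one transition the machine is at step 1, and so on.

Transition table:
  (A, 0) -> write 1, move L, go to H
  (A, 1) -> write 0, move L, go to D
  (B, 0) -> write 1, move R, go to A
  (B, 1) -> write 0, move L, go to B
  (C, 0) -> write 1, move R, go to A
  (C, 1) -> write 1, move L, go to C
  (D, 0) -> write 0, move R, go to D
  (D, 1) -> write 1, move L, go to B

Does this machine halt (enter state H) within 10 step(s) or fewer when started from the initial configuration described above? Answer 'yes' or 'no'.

Step 1: in state A at pos 0, read 1 -> (A,1)->write 0,move L,goto D. Now: state=D, head=-1, tape[-3..2]=010010 (head:   ^)
Step 2: in state D at pos -1, read 0 -> (D,0)->write 0,move R,goto D. Now: state=D, head=0, tape[-3..2]=010010 (head:    ^)
Step 3: in state D at pos 0, read 0 -> (D,0)->write 0,move R,goto D. Now: state=D, head=1, tape[-3..2]=010010 (head:     ^)
Step 4: in state D at pos 1, read 1 -> (D,1)->write 1,move L,goto B. Now: state=B, head=0, tape[-3..2]=010010 (head:    ^)
Step 5: in state B at pos 0, read 0 -> (B,0)->write 1,move R,goto A. Now: state=A, head=1, tape[-3..2]=010110 (head:     ^)
Step 6: in state A at pos 1, read 1 -> (A,1)->write 0,move L,goto D. Now: state=D, head=0, tape[-3..2]=010100 (head:    ^)
Step 7: in state D at pos 0, read 1 -> (D,1)->write 1,move L,goto B. Now: state=B, head=-1, tape[-3..2]=010100 (head:   ^)
Step 8: in state B at pos -1, read 0 -> (B,0)->write 1,move R,goto A. Now: state=A, head=0, tape[-3..2]=011100 (head:    ^)
Step 9: in state A at pos 0, read 1 -> (A,1)->write 0,move L,goto D. Now: state=D, head=-1, tape[-3..2]=011000 (head:   ^)
Step 10: in state D at pos -1, read 1 -> (D,1)->write 1,move L,goto B. Now: state=B, head=-2, tape[-3..2]=011000 (head:  ^)
After 10 step(s): state = B (not H) -> not halted within 10 -> no

Answer: no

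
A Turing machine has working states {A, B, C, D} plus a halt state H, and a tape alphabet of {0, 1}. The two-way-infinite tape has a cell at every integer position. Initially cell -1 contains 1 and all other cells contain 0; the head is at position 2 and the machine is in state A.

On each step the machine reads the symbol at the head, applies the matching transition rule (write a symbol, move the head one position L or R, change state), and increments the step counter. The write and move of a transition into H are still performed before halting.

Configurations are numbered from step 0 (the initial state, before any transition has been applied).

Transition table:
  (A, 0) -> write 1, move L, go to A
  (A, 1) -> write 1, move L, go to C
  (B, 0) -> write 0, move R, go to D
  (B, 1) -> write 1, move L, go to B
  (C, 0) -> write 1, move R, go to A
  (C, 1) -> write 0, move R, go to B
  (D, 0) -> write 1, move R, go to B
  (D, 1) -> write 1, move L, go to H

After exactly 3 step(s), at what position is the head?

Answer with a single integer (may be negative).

Step 1: in state A at pos 2, read 0 -> (A,0)->write 1,move L,goto A. Now: state=A, head=1, tape[-2..3]=010010 (head:    ^)
Step 2: in state A at pos 1, read 0 -> (A,0)->write 1,move L,goto A. Now: state=A, head=0, tape[-2..3]=010110 (head:   ^)
Step 3: in state A at pos 0, read 0 -> (A,0)->write 1,move L,goto A. Now: state=A, head=-1, tape[-2..3]=011110 (head:  ^)

Answer: -1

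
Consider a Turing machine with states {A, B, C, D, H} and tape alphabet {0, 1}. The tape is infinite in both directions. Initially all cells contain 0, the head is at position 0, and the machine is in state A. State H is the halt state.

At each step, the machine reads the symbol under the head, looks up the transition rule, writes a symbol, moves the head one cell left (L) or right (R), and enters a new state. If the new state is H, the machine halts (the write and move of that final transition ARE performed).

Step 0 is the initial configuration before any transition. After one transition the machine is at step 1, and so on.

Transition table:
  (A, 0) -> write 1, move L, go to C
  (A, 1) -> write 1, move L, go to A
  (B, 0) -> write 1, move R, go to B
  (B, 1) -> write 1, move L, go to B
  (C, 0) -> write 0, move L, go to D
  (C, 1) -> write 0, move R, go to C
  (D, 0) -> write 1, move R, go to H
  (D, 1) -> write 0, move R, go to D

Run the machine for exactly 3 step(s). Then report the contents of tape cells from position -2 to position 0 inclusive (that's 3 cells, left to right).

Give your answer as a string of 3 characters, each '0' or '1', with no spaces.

Answer: 101

Derivation:
Step 1: in state A at pos 0, read 0 -> (A,0)->write 1,move L,goto C. Now: state=C, head=-1, tape[-2..1]=0010 (head:  ^)
Step 2: in state C at pos -1, read 0 -> (C,0)->write 0,move L,goto D. Now: state=D, head=-2, tape[-3..1]=00010 (head:  ^)
Step 3: in state D at pos -2, read 0 -> (D,0)->write 1,move R,goto H. Now: state=H, head=-1, tape[-3..1]=01010 (head:   ^)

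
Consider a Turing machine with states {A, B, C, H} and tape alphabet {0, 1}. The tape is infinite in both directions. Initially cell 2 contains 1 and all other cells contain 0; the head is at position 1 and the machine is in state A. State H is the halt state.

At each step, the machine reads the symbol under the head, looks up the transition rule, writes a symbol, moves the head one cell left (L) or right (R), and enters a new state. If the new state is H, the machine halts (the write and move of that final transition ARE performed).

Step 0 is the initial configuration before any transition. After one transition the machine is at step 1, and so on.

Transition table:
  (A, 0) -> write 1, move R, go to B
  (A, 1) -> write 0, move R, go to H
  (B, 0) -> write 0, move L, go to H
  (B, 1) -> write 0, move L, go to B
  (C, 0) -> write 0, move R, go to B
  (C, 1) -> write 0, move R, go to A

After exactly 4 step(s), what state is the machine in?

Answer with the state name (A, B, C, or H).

Step 1: in state A at pos 1, read 0 -> (A,0)->write 1,move R,goto B. Now: state=B, head=2, tape[0..3]=0110 (head:   ^)
Step 2: in state B at pos 2, read 1 -> (B,1)->write 0,move L,goto B. Now: state=B, head=1, tape[0..3]=0100 (head:  ^)
Step 3: in state B at pos 1, read 1 -> (B,1)->write 0,move L,goto B. Now: state=B, head=0, tape[-1..3]=00000 (head:  ^)
Step 4: in state B at pos 0, read 0 -> (B,0)->write 0,move L,goto H. Now: state=H, head=-1, tape[-2..3]=000000 (head:  ^)

Answer: H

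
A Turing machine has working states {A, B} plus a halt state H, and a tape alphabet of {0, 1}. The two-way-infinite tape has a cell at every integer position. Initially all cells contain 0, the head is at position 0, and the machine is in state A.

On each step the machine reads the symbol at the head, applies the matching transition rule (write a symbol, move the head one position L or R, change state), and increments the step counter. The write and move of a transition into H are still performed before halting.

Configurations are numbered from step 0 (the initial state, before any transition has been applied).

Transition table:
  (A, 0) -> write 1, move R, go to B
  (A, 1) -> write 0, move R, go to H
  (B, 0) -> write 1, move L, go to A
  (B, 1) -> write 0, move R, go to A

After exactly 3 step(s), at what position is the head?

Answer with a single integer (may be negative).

Answer: 1

Derivation:
Step 1: in state A at pos 0, read 0 -> (A,0)->write 1,move R,goto B. Now: state=B, head=1, tape[-1..2]=0100 (head:   ^)
Step 2: in state B at pos 1, read 0 -> (B,0)->write 1,move L,goto A. Now: state=A, head=0, tape[-1..2]=0110 (head:  ^)
Step 3: in state A at pos 0, read 1 -> (A,1)->write 0,move R,goto H. Now: state=H, head=1, tape[-1..2]=0010 (head:   ^)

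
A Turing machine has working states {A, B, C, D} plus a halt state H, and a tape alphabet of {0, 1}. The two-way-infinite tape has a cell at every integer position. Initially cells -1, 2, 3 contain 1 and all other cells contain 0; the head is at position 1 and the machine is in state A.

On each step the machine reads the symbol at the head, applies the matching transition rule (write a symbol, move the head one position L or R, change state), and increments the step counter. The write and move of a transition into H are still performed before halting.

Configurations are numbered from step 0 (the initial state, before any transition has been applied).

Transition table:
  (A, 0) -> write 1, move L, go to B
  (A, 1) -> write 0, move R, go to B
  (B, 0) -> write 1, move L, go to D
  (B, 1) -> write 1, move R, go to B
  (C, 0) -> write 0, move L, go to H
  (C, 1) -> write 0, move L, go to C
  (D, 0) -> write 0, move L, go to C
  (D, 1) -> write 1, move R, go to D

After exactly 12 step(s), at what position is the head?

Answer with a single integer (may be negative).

Step 1: in state A at pos 1, read 0 -> (A,0)->write 1,move L,goto B. Now: state=B, head=0, tape[-2..4]=0101110 (head:   ^)
Step 2: in state B at pos 0, read 0 -> (B,0)->write 1,move L,goto D. Now: state=D, head=-1, tape[-2..4]=0111110 (head:  ^)
Step 3: in state D at pos -1, read 1 -> (D,1)->write 1,move R,goto D. Now: state=D, head=0, tape[-2..4]=0111110 (head:   ^)
Step 4: in state D at pos 0, read 1 -> (D,1)->write 1,move R,goto D. Now: state=D, head=1, tape[-2..4]=0111110 (head:    ^)
Step 5: in state D at pos 1, read 1 -> (D,1)->write 1,move R,goto D. Now: state=D, head=2, tape[-2..4]=0111110 (head:     ^)
Step 6: in state D at pos 2, read 1 -> (D,1)->write 1,move R,goto D. Now: state=D, head=3, tape[-2..4]=0111110 (head:      ^)
Step 7: in state D at pos 3, read 1 -> (D,1)->write 1,move R,goto D. Now: state=D, head=4, tape[-2..5]=01111100 (head:       ^)
Step 8: in state D at pos 4, read 0 -> (D,0)->write 0,move L,goto C. Now: state=C, head=3, tape[-2..5]=01111100 (head:      ^)
Step 9: in state C at pos 3, read 1 -> (C,1)->write 0,move L,goto C. Now: state=C, head=2, tape[-2..5]=01111000 (head:     ^)
Step 10: in state C at pos 2, read 1 -> (C,1)->write 0,move L,goto C. Now: state=C, head=1, tape[-2..5]=01110000 (head:    ^)
Step 11: in state C at pos 1, read 1 -> (C,1)->write 0,move L,goto C. Now: state=C, head=0, tape[-2..5]=01100000 (head:   ^)
Step 12: in state C at pos 0, read 1 -> (C,1)->write 0,move L,goto C. Now: state=C, head=-1, tape[-2..5]=01000000 (head:  ^)

Answer: -1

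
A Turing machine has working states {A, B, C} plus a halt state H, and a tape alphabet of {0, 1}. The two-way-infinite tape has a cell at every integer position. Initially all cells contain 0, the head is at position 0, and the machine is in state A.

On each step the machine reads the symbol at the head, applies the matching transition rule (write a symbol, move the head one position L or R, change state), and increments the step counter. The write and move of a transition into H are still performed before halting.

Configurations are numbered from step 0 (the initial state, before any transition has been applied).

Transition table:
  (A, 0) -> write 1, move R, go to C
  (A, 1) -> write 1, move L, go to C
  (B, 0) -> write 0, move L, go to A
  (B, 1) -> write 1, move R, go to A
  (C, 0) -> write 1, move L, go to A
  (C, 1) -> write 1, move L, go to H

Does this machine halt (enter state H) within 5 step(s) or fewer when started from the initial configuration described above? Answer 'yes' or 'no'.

Answer: no

Derivation:
Step 1: in state A at pos 0, read 0 -> (A,0)->write 1,move R,goto C. Now: state=C, head=1, tape[-1..2]=0100 (head:   ^)
Step 2: in state C at pos 1, read 0 -> (C,0)->write 1,move L,goto A. Now: state=A, head=0, tape[-1..2]=0110 (head:  ^)
Step 3: in state A at pos 0, read 1 -> (A,1)->write 1,move L,goto C. Now: state=C, head=-1, tape[-2..2]=00110 (head:  ^)
Step 4: in state C at pos -1, read 0 -> (C,0)->write 1,move L,goto A. Now: state=A, head=-2, tape[-3..2]=001110 (head:  ^)
Step 5: in state A at pos -2, read 0 -> (A,0)->write 1,move R,goto C. Now: state=C, head=-1, tape[-3..2]=011110 (head:   ^)
After 5 step(s): state = C (not H) -> not halted within 5 -> no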